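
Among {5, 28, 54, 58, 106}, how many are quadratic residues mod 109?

(5/109) = +1 → QR.
(28/109) = +1 → QR.
(54/109) = -1 → non-residue.
(58/109) = -1 → non-residue.
(106/109) = +1 → QR.
Total quadratic residues among the 5: 3.

3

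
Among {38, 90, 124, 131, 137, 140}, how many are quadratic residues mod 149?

2

(38/149) = -1 → non-residue.
(90/149) = -1 → non-residue.
(124/149) = +1 → QR.
(131/149) = -1 → non-residue.
(137/149) = -1 → non-residue.
(140/149) = +1 → QR.
Total quadratic residues among the 6: 2.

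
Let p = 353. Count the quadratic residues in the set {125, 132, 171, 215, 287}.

1

(125/353) = -1 → non-residue.
(132/353) = -1 → non-residue.
(171/353) = +1 → QR.
(215/353) = -1 → non-residue.
(287/353) = -1 → non-residue.
Total quadratic residues among the 5: 1.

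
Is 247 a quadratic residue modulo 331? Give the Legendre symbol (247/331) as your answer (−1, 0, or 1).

-1

Reciprocity: 247 ≡ 3 and 331 ≡ 3 (mod 4), so (247/331) = −(331/247).
Reduce top mod 247: now compute (84/247).
Pull out 2^2: since 247 ≡ 7 (mod 8), (2/247) = +1, so (2/247)^2 = +1.
Reciprocity: 21 ≡ 1 and 247 ≡ 3 (mod 4), so (21/247) = +(247/21).
Reduce top mod 21: now compute (16/21).
Pull out 2^4: since 21 ≡ 5 (mod 8), (2/21) = -1, so (2/21)^4 = +1.
Reached (1/21) = 1. Collecting the sign flips along the way, the symbol is -1.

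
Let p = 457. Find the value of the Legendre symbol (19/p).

Euler's criterion: (19/457) ≡ 19^228 (mod 457).
19^2 ≡ 361 (mod 457)
19^4 ≡ 76 (mod 457)
19^8 ≡ 292 (mod 457)
19^16 ≡ 262 (mod 457)
19^32 ≡ 94 (mod 457)
19^64 ≡ 153 (mod 457)
19^128 ≡ 102 (mod 457)
19^228 = 19^(128+64+32+4) ≡ 1 (mod 457).
Result is 1, so (19/457) = 1.

1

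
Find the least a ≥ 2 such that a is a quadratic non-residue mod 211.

(2/211) = −1, so 2 is the smallest positive non-residue mod 211.

2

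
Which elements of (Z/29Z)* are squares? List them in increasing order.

Square k = 1,…,14 (k and 29−k give the same square):
1²=1, 2²=4, 3²=9, 4²=16, 5²=25, 6²≡7, 7²≡20, 8²≡6, 9²≡23, 10²≡13, 11²≡5, 12²≡28, 13²≡24, 14²≡22 (mod 29).
So the quadratic residues mod 29 are {1, 4, 5, 6, 7, 9, 13, 16, 20, 22, 23, 24, 25, 28}.

1,4,5,6,7,9,13,16,20,22,23,24,25,28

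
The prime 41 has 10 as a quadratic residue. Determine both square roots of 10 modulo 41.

41 ≡ 1 (mod 4), so we find a root by search.
Trying successive values, 16² = 256 ≡ 10 (mod 41). The other root is 41 − 16 = 25.

16, 25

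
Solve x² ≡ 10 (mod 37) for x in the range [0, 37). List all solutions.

11, 26

37 ≡ 1 (mod 4), so we find a root by search.
Trying successive values, 11² = 121 ≡ 10 (mod 37). The other root is 37 − 11 = 26.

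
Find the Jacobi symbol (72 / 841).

Pull out 2^3: since 841 ≡ 1 (mod 8), (2/841) = +1, so (2/841)^3 = +1.
Reciprocity: 9 ≡ 1 and 841 ≡ 1 (mod 4), so (9/841) = +(841/9).
Reduce top mod 9: now compute (4/9).
Pull out 2^2: since 9 ≡ 1 (mod 8), (2/9) = +1, so (2/9)^2 = +1.
Reached (1/9) = 1. Collecting the sign flips along the way, the symbol is +1.

1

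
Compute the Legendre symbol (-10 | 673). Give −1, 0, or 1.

First reduce: -10 ≡ 663 (mod 673).
Reciprocity: 663 ≡ 3 and 673 ≡ 1 (mod 4), so (663/673) = +(673/663).
Reduce top mod 663: now compute (10/663).
Pull out 2: since 663 ≡ 7 (mod 8), (2/663) = +1.
Reciprocity: 5 ≡ 1 and 663 ≡ 3 (mod 4), so (5/663) = +(663/5).
Reduce top mod 5: now compute (3/5).
Reciprocity: 3 ≡ 3 and 5 ≡ 1 (mod 4), so (3/5) = +(5/3).
Reduce top mod 3: now compute (2/3).
Pull out 2: since 3 ≡ 3 (mod 8), (2/3) = -1.
Reached (1/3) = 1. Collecting the sign flips along the way, the symbol is -1.

-1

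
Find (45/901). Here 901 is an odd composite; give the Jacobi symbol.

Reciprocity: 45 ≡ 1 and 901 ≡ 1 (mod 4), so (45/901) = +(901/45).
Reduce top mod 45: now compute (1/45).
Reached (1/45) = 1. Collecting the sign flips along the way, the symbol is +1.

1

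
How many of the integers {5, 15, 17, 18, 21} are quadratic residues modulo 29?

1

(5/29) = +1 → QR.
(15/29) = -1 → non-residue.
(17/29) = -1 → non-residue.
(18/29) = -1 → non-residue.
(21/29) = -1 → non-residue.
Total quadratic residues among the 5: 1.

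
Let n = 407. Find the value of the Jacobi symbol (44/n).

Pull out 2^2: since 407 ≡ 7 (mod 8), (2/407) = +1, so (2/407)^2 = +1.
Reciprocity: 11 ≡ 3 and 407 ≡ 3 (mod 4), so (11/407) = −(407/11).
Reduce top mod 11: now compute (0/11).
Top reduces to 0: gcd > 1, so the symbol is 0.

0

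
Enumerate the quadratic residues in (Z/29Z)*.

1 4 5 6 7 9 13 16 20 22 23 24 25 28

Square k = 1,…,14 (k and 29−k give the same square):
1²=1, 2²=4, 3²=9, 4²=16, 5²=25, 6²≡7, 7²≡20, 8²≡6, 9²≡23, 10²≡13, 11²≡5, 12²≡28, 13²≡24, 14²≡22 (mod 29).
So the quadratic residues mod 29 are {1, 4, 5, 6, 7, 9, 13, 16, 20, 22, 23, 24, 25, 28}.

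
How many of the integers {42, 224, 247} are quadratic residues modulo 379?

1

(42/379) = -1 → non-residue.
(224/379) = +1 → QR.
(247/379) = -1 → non-residue.
Total quadratic residues among the 3: 1.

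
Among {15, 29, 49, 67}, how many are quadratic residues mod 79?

(15/79) = -1 → non-residue.
(29/79) = -1 → non-residue.
(49/79) = +1 → QR.
(67/79) = +1 → QR.
Total quadratic residues among the 4: 2.

2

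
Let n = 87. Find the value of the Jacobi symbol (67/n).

1

Reciprocity: 67 ≡ 3 and 87 ≡ 3 (mod 4), so (67/87) = −(87/67).
Reduce top mod 67: now compute (20/67).
Pull out 2^2: since 67 ≡ 3 (mod 8), (2/67) = -1, so (2/67)^2 = +1.
Reciprocity: 5 ≡ 1 and 67 ≡ 3 (mod 4), so (5/67) = +(67/5).
Reduce top mod 5: now compute (2/5).
Pull out 2: since 5 ≡ 5 (mod 8), (2/5) = -1.
Reached (1/5) = 1. Collecting the sign flips along the way, the symbol is +1.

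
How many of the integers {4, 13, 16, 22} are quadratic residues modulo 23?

3

(4/23) = +1 → QR.
(13/23) = +1 → QR.
(16/23) = +1 → QR.
(22/23) = -1 → non-residue.
Total quadratic residues among the 4: 3.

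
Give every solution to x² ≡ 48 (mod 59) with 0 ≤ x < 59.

Since 59 ≡ 3 (mod 4), a square root of 48 is 48^((59+1)/4) = 48^15 mod 59.
Repeated squaring: 48^2≡3, 48^4≡9, 48^8≡22 (mod 59).
48^15 = 48^(8+4+2+1) ≡ 15 (mod 59).
Check: 15² = 225 ≡ 48 (mod 59). The two roots are 15 and 44.

15, 44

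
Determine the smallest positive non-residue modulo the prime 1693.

(2/1693) = −1, so 2 is the smallest positive non-residue mod 1693.

2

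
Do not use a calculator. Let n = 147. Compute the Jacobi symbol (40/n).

Pull out 2^3: since 147 ≡ 3 (mod 8), (2/147) = -1, so (2/147)^3 = -1.
Reciprocity: 5 ≡ 1 and 147 ≡ 3 (mod 4), so (5/147) = +(147/5).
Reduce top mod 5: now compute (2/5).
Pull out 2: since 5 ≡ 5 (mod 8), (2/5) = -1.
Reached (1/5) = 1. Collecting the sign flips along the way, the symbol is +1.

1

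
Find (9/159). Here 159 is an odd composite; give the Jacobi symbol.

0

Reciprocity: 9 ≡ 1 and 159 ≡ 3 (mod 4), so (9/159) = +(159/9).
Reduce top mod 9: now compute (6/9).
Pull out 2: since 9 ≡ 1 (mod 8), (2/9) = +1.
Reciprocity: 3 ≡ 3 and 9 ≡ 1 (mod 4), so (3/9) = +(9/3).
Reduce top mod 3: now compute (0/3).
Top reduces to 0: gcd > 1, so the symbol is 0.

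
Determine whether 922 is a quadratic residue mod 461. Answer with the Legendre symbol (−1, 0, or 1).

0

First reduce: 922 ≡ 0 (mod 461).
Top reduces to 0: gcd > 1, so the symbol is 0.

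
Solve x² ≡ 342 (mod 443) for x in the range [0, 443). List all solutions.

Since 443 ≡ 3 (mod 4), a square root of 342 is 342^((443+1)/4) = 342^111 mod 443.
Repeated squaring: 342^2≡12, 342^4≡144, 342^8≡358, 342^16≡137, 342^32≡163, 342^64≡432 (mod 443).
342^111 = 342^(64+32+8+4+2+1) ≡ 182 (mod 443).
Check: 182² = 33124 ≡ 342 (mod 443). The two roots are 182 and 261.

182, 261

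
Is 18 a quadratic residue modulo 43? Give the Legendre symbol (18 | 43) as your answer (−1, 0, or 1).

Pull out 2: since 43 ≡ 3 (mod 8), (2/43) = -1.
Reciprocity: 9 ≡ 1 and 43 ≡ 3 (mod 4), so (9/43) = +(43/9).
Reduce top mod 9: now compute (7/9).
Reciprocity: 7 ≡ 3 and 9 ≡ 1 (mod 4), so (7/9) = +(9/7).
Reduce top mod 7: now compute (2/7).
Pull out 2: since 7 ≡ 7 (mod 8), (2/7) = +1.
Reached (1/7) = 1. Collecting the sign flips along the way, the symbol is -1.

-1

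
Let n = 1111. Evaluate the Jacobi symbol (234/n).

-1

Pull out 2: since 1111 ≡ 7 (mod 8), (2/1111) = +1.
Reciprocity: 117 ≡ 1 and 1111 ≡ 3 (mod 4), so (117/1111) = +(1111/117).
Reduce top mod 117: now compute (58/117).
Pull out 2: since 117 ≡ 5 (mod 8), (2/117) = -1.
Reciprocity: 29 ≡ 1 and 117 ≡ 1 (mod 4), so (29/117) = +(117/29).
Reduce top mod 29: now compute (1/29).
Reached (1/29) = 1. Collecting the sign flips along the way, the symbol is -1.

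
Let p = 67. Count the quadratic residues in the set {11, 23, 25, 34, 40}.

(11/67) = -1 → non-residue.
(23/67) = +1 → QR.
(25/67) = +1 → QR.
(34/67) = -1 → non-residue.
(40/67) = +1 → QR.
Total quadratic residues among the 5: 3.

3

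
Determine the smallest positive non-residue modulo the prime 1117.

2

(2/1117) = −1, so 2 is the smallest positive non-residue mod 1117.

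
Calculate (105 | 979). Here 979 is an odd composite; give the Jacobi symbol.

-1

Reciprocity: 105 ≡ 1 and 979 ≡ 3 (mod 4), so (105/979) = +(979/105).
Reduce top mod 105: now compute (34/105).
Pull out 2: since 105 ≡ 1 (mod 8), (2/105) = +1.
Reciprocity: 17 ≡ 1 and 105 ≡ 1 (mod 4), so (17/105) = +(105/17).
Reduce top mod 17: now compute (3/17).
Reciprocity: 3 ≡ 3 and 17 ≡ 1 (mod 4), so (3/17) = +(17/3).
Reduce top mod 3: now compute (2/3).
Pull out 2: since 3 ≡ 3 (mod 8), (2/3) = -1.
Reached (1/3) = 1. Collecting the sign flips along the way, the symbol is -1.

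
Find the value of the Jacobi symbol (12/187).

-1

Pull out 2^2: since 187 ≡ 3 (mod 8), (2/187) = -1, so (2/187)^2 = +1.
Reciprocity: 3 ≡ 3 and 187 ≡ 3 (mod 4), so (3/187) = −(187/3).
Reduce top mod 3: now compute (1/3).
Reached (1/3) = 1. Collecting the sign flips along the way, the symbol is -1.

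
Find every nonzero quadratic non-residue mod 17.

3, 5, 6, 7, 10, 11, 12, 14

Square k = 1,…,8 (k and 17−k give the same square):
1²=1, 2²=4, 3²=9, 4²=16, 5²≡8, 6²≡2, 7²≡15, 8²≡13 (mod 17).
The residues are {1, 2, 4, 8, 9, 13, 15, 16}; the non-residues are the remaining 8 nonzero classes.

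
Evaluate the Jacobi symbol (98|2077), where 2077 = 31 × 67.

Pull out 2: since 2077 ≡ 5 (mod 8), (2/2077) = -1.
Reciprocity: 49 ≡ 1 and 2077 ≡ 1 (mod 4), so (49/2077) = +(2077/49).
Reduce top mod 49: now compute (19/49).
Reciprocity: 19 ≡ 3 and 49 ≡ 1 (mod 4), so (19/49) = +(49/19).
Reduce top mod 19: now compute (11/19).
Reciprocity: 11 ≡ 3 and 19 ≡ 3 (mod 4), so (11/19) = −(19/11).
Reduce top mod 11: now compute (8/11).
Pull out 2^3: since 11 ≡ 3 (mod 8), (2/11) = -1, so (2/11)^3 = -1.
Reached (1/11) = 1. Collecting the sign flips along the way, the symbol is -1.

-1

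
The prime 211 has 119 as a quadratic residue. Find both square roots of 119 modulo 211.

69, 142

Since 211 ≡ 3 (mod 4), a square root of 119 is 119^((211+1)/4) = 119^53 mod 211.
Repeated squaring: 119^2≡24, 119^4≡154, 119^8≡84, 119^16≡93, 119^32≡209 (mod 211).
119^53 = 119^(32+16+4+1) ≡ 69 (mod 211).
Check: 69² = 4761 ≡ 119 (mod 211). The two roots are 69 and 142.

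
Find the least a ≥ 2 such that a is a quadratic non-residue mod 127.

3

(2/127) = +1, so 2 is a residue.
(3/127) = −1, so 3 is the smallest positive non-residue mod 127.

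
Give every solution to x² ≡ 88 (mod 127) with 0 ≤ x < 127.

56, 71

Since 127 ≡ 3 (mod 4), a square root of 88 is 88^((127+1)/4) = 88^32 mod 127.
Repeated squaring: 88^2≡124, 88^4≡9, 88^8≡81, 88^16≡84, 88^32≡71 (mod 127).
88^32 = 88^(32) ≡ 71 (mod 127).
Check: 71² = 5041 ≡ 88 (mod 127). The two roots are 56 and 71.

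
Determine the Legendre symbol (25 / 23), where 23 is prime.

1

Euler's criterion: (25/23) ≡ 2^11 (mod 23).
2^2 ≡ 4 (mod 23)
2^4 ≡ 16 (mod 23)
2^8 ≡ 3 (mod 23)
2^11 = 2^(8+2+1) ≡ 1 (mod 23).
Result is 1, so (25/23) = 1.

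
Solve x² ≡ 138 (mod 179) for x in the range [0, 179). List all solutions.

73, 106

Since 179 ≡ 3 (mod 4), a square root of 138 is 138^((179+1)/4) = 138^45 mod 179.
Repeated squaring: 138^2≡70, 138^4≡67, 138^8≡14, 138^16≡17, 138^32≡110 (mod 179).
138^45 = 138^(32+8+4+1) ≡ 106 (mod 179).
Check: 106² = 11236 ≡ 138 (mod 179). The two roots are 73 and 106.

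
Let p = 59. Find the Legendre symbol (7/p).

Reciprocity: 7 ≡ 3 and 59 ≡ 3 (mod 4), so (7/59) = −(59/7).
Reduce top mod 7: now compute (3/7).
Reciprocity: 3 ≡ 3 and 7 ≡ 3 (mod 4), so (3/7) = −(7/3).
Reduce top mod 3: now compute (1/3).
Reached (1/3) = 1. Collecting the sign flips along the way, the symbol is +1.

1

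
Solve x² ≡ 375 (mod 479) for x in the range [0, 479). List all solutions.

Since 479 ≡ 3 (mod 4), a square root of 375 is 375^((479+1)/4) = 375^120 mod 479.
Repeated squaring: 375^2≡278, 375^4≡165, 375^8≡401, 375^16≡336, 375^32≡331, 375^64≡349 (mod 479).
375^120 = 375^(64+32+16+8) ≡ 422 (mod 479).
Check: 422² = 178084 ≡ 375 (mod 479). The two roots are 57 and 422.

57, 422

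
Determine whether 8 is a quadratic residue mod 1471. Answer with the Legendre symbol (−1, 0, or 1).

1

Pull out 2^3: since 1471 ≡ 7 (mod 8), (2/1471) = +1, so (2/1471)^3 = +1.
Reached (1/1471) = 1. Collecting the sign flips along the way, the symbol is +1.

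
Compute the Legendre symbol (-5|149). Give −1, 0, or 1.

First reduce: -5 ≡ 144 (mod 149).
Pull out 2^4: since 149 ≡ 5 (mod 8), (2/149) = -1, so (2/149)^4 = +1.
Reciprocity: 9 ≡ 1 and 149 ≡ 1 (mod 4), so (9/149) = +(149/9).
Reduce top mod 9: now compute (5/9).
Reciprocity: 5 ≡ 1 and 9 ≡ 1 (mod 4), so (5/9) = +(9/5).
Reduce top mod 5: now compute (4/5).
Pull out 2^2: since 5 ≡ 5 (mod 8), (2/5) = -1, so (2/5)^2 = +1.
Reached (1/5) = 1. Collecting the sign flips along the way, the symbol is +1.

1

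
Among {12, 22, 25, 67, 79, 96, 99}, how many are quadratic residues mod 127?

(12/127) = -1 → non-residue.
(22/127) = +1 → QR.
(25/127) = +1 → QR.
(67/127) = -1 → non-residue.
(79/127) = +1 → QR.
(96/127) = -1 → non-residue.
(99/127) = +1 → QR.
Total quadratic residues among the 7: 4.

4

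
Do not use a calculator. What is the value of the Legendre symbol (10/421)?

-1

Euler's criterion: (10/421) ≡ 10^210 (mod 421).
10^2 ≡ 100 (mod 421)
10^4 ≡ 317 (mod 421)
10^8 ≡ 291 (mod 421)
10^16 ≡ 60 (mod 421)
10^32 ≡ 232 (mod 421)
10^64 ≡ 357 (mod 421)
10^128 ≡ 307 (mod 421)
10^210 = 10^(128+64+16+2) ≡ 420 (mod 421).
Result is 420 ≡ −1, so (10/421) = −1.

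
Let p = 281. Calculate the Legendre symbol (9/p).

1

Euler's criterion: (9/281) ≡ 9^140 (mod 281).
9^2 ≡ 81 (mod 281)
9^4 ≡ 98 (mod 281)
9^8 ≡ 50 (mod 281)
9^16 ≡ 252 (mod 281)
9^32 ≡ 279 (mod 281)
9^64 ≡ 4 (mod 281)
9^128 ≡ 16 (mod 281)
9^140 = 9^(128+8+4) ≡ 1 (mod 281).
Result is 1, so (9/281) = 1.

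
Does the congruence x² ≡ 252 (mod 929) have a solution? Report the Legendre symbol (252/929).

Pull out 2^2: since 929 ≡ 1 (mod 8), (2/929) = +1, so (2/929)^2 = +1.
Reciprocity: 63 ≡ 3 and 929 ≡ 1 (mod 4), so (63/929) = +(929/63).
Reduce top mod 63: now compute (47/63).
Reciprocity: 47 ≡ 3 and 63 ≡ 3 (mod 4), so (47/63) = −(63/47).
Reduce top mod 47: now compute (16/47).
Pull out 2^4: since 47 ≡ 7 (mod 8), (2/47) = +1, so (2/47)^4 = +1.
Reached (1/47) = 1. Collecting the sign flips along the way, the symbol is -1.

-1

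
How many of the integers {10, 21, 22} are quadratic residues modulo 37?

(10/37) = +1 → QR.
(21/37) = +1 → QR.
(22/37) = -1 → non-residue.
Total quadratic residues among the 3: 2.

2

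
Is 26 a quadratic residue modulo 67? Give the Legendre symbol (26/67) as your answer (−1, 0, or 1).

1

Euler's criterion: (26/67) ≡ 26^33 (mod 67).
26^2 ≡ 6 (mod 67)
26^4 ≡ 36 (mod 67)
26^8 ≡ 23 (mod 67)
26^16 ≡ 60 (mod 67)
26^32 ≡ 49 (mod 67)
26^33 = 26^(32+1) ≡ 1 (mod 67).
Result is 1, so (26/67) = 1.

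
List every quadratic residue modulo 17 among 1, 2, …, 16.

1,2,4,8,9,13,15,16

Square k = 1,…,8 (k and 17−k give the same square):
1²=1, 2²=4, 3²=9, 4²=16, 5²≡8, 6²≡2, 7²≡15, 8²≡13 (mod 17).
So the quadratic residues mod 17 are {1, 2, 4, 8, 9, 13, 15, 16}.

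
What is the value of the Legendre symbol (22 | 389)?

Euler's criterion: (22/389) ≡ 22^194 (mod 389).
22^2 ≡ 95 (mod 389)
22^4 ≡ 78 (mod 389)
22^8 ≡ 249 (mod 389)
22^16 ≡ 150 (mod 389)
22^32 ≡ 327 (mod 389)
22^64 ≡ 343 (mod 389)
22^128 ≡ 171 (mod 389)
22^194 = 22^(128+64+2) ≡ 388 (mod 389).
Result is 388 ≡ −1, so (22/389) = −1.

-1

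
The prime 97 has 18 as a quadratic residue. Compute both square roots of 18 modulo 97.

97 ≡ 1 (mod 4), so we find a root by search.
Trying successive values, 42² = 1764 ≡ 18 (mod 97). The other root is 97 − 42 = 55.

42, 55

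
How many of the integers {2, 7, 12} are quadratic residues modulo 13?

1

(2/13) = -1 → non-residue.
(7/13) = -1 → non-residue.
(12/13) = +1 → QR.
Total quadratic residues among the 3: 1.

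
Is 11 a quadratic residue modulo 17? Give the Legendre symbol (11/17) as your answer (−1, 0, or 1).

-1

Reciprocity: 11 ≡ 3 and 17 ≡ 1 (mod 4), so (11/17) = +(17/11).
Reduce top mod 11: now compute (6/11).
Pull out 2: since 11 ≡ 3 (mod 8), (2/11) = -1.
Reciprocity: 3 ≡ 3 and 11 ≡ 3 (mod 4), so (3/11) = −(11/3).
Reduce top mod 3: now compute (2/3).
Pull out 2: since 3 ≡ 3 (mod 8), (2/3) = -1.
Reached (1/3) = 1. Collecting the sign flips along the way, the symbol is -1.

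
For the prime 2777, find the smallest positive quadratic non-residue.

3

(2/2777) = +1, so 2 is a residue.
(3/2777) = −1, so 3 is the smallest positive non-residue mod 2777.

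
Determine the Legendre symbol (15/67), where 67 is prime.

1

Euler's criterion: (15/67) ≡ 15^33 (mod 67).
15^2 ≡ 24 (mod 67)
15^4 ≡ 40 (mod 67)
15^8 ≡ 59 (mod 67)
15^16 ≡ 64 (mod 67)
15^32 ≡ 9 (mod 67)
15^33 = 15^(32+1) ≡ 1 (mod 67).
Result is 1, so (15/67) = 1.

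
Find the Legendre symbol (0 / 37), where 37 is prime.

Top reduces to 0: gcd > 1, so the symbol is 0.

0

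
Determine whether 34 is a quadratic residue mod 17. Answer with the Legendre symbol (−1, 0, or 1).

0

First reduce: 34 ≡ 0 (mod 17).
Top reduces to 0: gcd > 1, so the symbol is 0.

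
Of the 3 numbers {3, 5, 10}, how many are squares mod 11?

(3/11) = +1 → QR.
(5/11) = +1 → QR.
(10/11) = -1 → non-residue.
Total quadratic residues among the 3: 2.

2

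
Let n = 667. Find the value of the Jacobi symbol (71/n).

Reciprocity: 71 ≡ 3 and 667 ≡ 3 (mod 4), so (71/667) = −(667/71).
Reduce top mod 71: now compute (28/71).
Pull out 2^2: since 71 ≡ 7 (mod 8), (2/71) = +1, so (2/71)^2 = +1.
Reciprocity: 7 ≡ 3 and 71 ≡ 3 (mod 4), so (7/71) = −(71/7).
Reduce top mod 7: now compute (1/7).
Reached (1/7) = 1. Collecting the sign flips along the way, the symbol is +1.

1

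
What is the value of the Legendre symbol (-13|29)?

First reduce: -13 ≡ 16 (mod 29).
Pull out 2^4: since 29 ≡ 5 (mod 8), (2/29) = -1, so (2/29)^4 = +1.
Reached (1/29) = 1. Collecting the sign flips along the way, the symbol is +1.

1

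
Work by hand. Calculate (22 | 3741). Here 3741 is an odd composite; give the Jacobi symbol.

-1

Pull out 2: since 3741 ≡ 5 (mod 8), (2/3741) = -1.
Reciprocity: 11 ≡ 3 and 3741 ≡ 1 (mod 4), so (11/3741) = +(3741/11).
Reduce top mod 11: now compute (1/11).
Reached (1/11) = 1. Collecting the sign flips along the way, the symbol is -1.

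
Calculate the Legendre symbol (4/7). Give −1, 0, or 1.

1

Euler's criterion: (4/7) ≡ 4^3 (mod 7).
4^2 ≡ 2 (mod 7)
4^3 = 4^(2+1) ≡ 1 (mod 7).
Result is 1, so (4/7) = 1.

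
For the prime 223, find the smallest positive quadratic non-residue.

3

(2/223) = +1, so 2 is a residue.
(3/223) = −1, so 3 is the smallest positive non-residue mod 223.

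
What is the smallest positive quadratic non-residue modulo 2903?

(2/2903) = +1, so 2 is a residue.
(3/2903) = +1, so 3 is a residue.
(4/2903) = +1, so 4 is a residue.
(5/2903) = −1, so 5 is the smallest positive non-residue mod 2903.

5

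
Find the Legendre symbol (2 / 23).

Pull out 2: since 23 ≡ 7 (mod 8), (2/23) = +1.
Reached (1/23) = 1. Collecting the sign flips along the way, the symbol is +1.

1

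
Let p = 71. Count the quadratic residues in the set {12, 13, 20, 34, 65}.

(12/71) = +1 → QR.
(13/71) = -1 → non-residue.
(20/71) = +1 → QR.
(34/71) = -1 → non-residue.
(65/71) = -1 → non-residue.
Total quadratic residues among the 5: 2.

2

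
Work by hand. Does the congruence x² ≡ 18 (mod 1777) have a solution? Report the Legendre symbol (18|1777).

1

Pull out 2: since 1777 ≡ 1 (mod 8), (2/1777) = +1.
Reciprocity: 9 ≡ 1 and 1777 ≡ 1 (mod 4), so (9/1777) = +(1777/9).
Reduce top mod 9: now compute (4/9).
Pull out 2^2: since 9 ≡ 1 (mod 8), (2/9) = +1, so (2/9)^2 = +1.
Reached (1/9) = 1. Collecting the sign flips along the way, the symbol is +1.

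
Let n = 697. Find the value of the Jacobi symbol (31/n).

-1

Reciprocity: 31 ≡ 3 and 697 ≡ 1 (mod 4), so (31/697) = +(697/31).
Reduce top mod 31: now compute (15/31).
Reciprocity: 15 ≡ 3 and 31 ≡ 3 (mod 4), so (15/31) = −(31/15).
Reduce top mod 15: now compute (1/15).
Reached (1/15) = 1. Collecting the sign flips along the way, the symbol is -1.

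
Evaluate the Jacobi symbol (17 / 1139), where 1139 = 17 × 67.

Reciprocity: 17 ≡ 1 and 1139 ≡ 3 (mod 4), so (17/1139) = +(1139/17).
Reduce top mod 17: now compute (0/17).
Top reduces to 0: gcd > 1, so the symbol is 0.

0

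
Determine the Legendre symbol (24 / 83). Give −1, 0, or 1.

Euler's criterion: (24/83) ≡ 24^41 (mod 83).
24^2 ≡ 78 (mod 83)
24^4 ≡ 25 (mod 83)
24^8 ≡ 44 (mod 83)
24^16 ≡ 27 (mod 83)
24^32 ≡ 65 (mod 83)
24^41 = 24^(32+8+1) ≡ 82 (mod 83).
Result is 82 ≡ −1, so (24/83) = −1.

-1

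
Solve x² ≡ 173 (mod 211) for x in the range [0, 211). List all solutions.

Since 211 ≡ 3 (mod 4), a square root of 173 is 173^((211+1)/4) = 173^53 mod 211.
Repeated squaring: 173^2≡178, 173^4≡34, 173^8≡101, 173^16≡73, 173^32≡54 (mod 211).
173^53 = 173^(32+16+4+1) ≡ 54 (mod 211).
Check: 54² = 2916 ≡ 173 (mod 211). The two roots are 54 and 157.

54, 157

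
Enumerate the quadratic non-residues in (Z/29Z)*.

Square k = 1,…,14 (k and 29−k give the same square):
1²=1, 2²=4, 3²=9, 4²=16, 5²=25, 6²≡7, 7²≡20, 8²≡6, 9²≡23, 10²≡13, 11²≡5, 12²≡28, 13²≡24, 14²≡22 (mod 29).
The residues are {1, 4, 5, 6, 7, 9, 13, 16, 20, 22, 23, 24, 25, 28}; the non-residues are the remaining 14 nonzero classes.

2 3 8 10 11 12 14 15 17 18 19 21 26 27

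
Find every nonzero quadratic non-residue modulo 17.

Square k = 1,…,8 (k and 17−k give the same square):
1²=1, 2²=4, 3²=9, 4²=16, 5²≡8, 6²≡2, 7²≡15, 8²≡13 (mod 17).
The residues are {1, 2, 4, 8, 9, 13, 15, 16}; the non-residues are the remaining 8 nonzero classes.

3,5,6,7,10,11,12,14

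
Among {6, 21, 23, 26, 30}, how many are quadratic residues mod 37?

3

(6/37) = -1 → non-residue.
(21/37) = +1 → QR.
(23/37) = -1 → non-residue.
(26/37) = +1 → QR.
(30/37) = +1 → QR.
Total quadratic residues among the 5: 3.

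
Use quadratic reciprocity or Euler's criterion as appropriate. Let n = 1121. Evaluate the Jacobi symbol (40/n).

Pull out 2^3: since 1121 ≡ 1 (mod 8), (2/1121) = +1, so (2/1121)^3 = +1.
Reciprocity: 5 ≡ 1 and 1121 ≡ 1 (mod 4), so (5/1121) = +(1121/5).
Reduce top mod 5: now compute (1/5).
Reached (1/5) = 1. Collecting the sign flips along the way, the symbol is +1.

1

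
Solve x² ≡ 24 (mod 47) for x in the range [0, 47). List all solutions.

20, 27

Since 47 ≡ 3 (mod 4), a square root of 24 is 24^((47+1)/4) = 24^12 mod 47.
Repeated squaring: 24^2≡12, 24^4≡3, 24^8≡9 (mod 47).
24^12 = 24^(8+4) ≡ 27 (mod 47).
Check: 27² = 729 ≡ 24 (mod 47). The two roots are 20 and 27.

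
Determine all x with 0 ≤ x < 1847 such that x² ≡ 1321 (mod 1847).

517, 1330

Since 1847 ≡ 3 (mod 4), a square root of 1321 is 1321^((1847+1)/4) = 1321^462 mod 1847.
Repeated squaring: 1321^2≡1473, 1321^4≡1351, 1321^8≡365, 1321^16≡241, 1321^32≡824, 1321^64≡1127, 1321^128≡1240, 1321^256≡896 (mod 1847).
1321^462 = 1321^(256+128+64+8+4+2) ≡ 1330 (mod 1847).
Check: 1330² = 1768900 ≡ 1321 (mod 1847). The two roots are 517 and 1330.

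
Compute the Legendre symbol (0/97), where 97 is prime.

Top reduces to 0: gcd > 1, so the symbol is 0.

0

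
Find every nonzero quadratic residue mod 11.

Square k = 1,…,5 (k and 11−k give the same square):
1²=1, 2²=4, 3²=9, 4²≡5, 5²≡3 (mod 11).
So the quadratic residues mod 11 are {1, 3, 4, 5, 9}.

1, 3, 4, 5, 9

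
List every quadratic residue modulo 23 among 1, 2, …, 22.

Square k = 1,…,11 (k and 23−k give the same square):
1²=1, 2²=4, 3²=9, 4²=16, 5²≡2, 6²≡13, 7²≡3, 8²≡18, 9²≡12, 10²≡8, 11²≡6 (mod 23).
So the quadratic residues mod 23 are {1, 2, 3, 4, 6, 8, 9, 12, 13, 16, 18}.

1, 2, 3, 4, 6, 8, 9, 12, 13, 16, 18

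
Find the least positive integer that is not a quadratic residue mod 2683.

(2/2683) = −1, so 2 is the smallest positive non-residue mod 2683.

2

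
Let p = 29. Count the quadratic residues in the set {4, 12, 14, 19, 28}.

(4/29) = +1 → QR.
(12/29) = -1 → non-residue.
(14/29) = -1 → non-residue.
(19/29) = -1 → non-residue.
(28/29) = +1 → QR.
Total quadratic residues among the 5: 2.

2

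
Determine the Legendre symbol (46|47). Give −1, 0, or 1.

Euler's criterion: (46/47) ≡ 46^23 (mod 47).
46^2 ≡ 1 (mod 47)
46^4 ≡ 1 (mod 47)
46^8 ≡ 1 (mod 47)
46^16 ≡ 1 (mod 47)
46^23 = 46^(16+4+2+1) ≡ 46 (mod 47).
Result is 46 ≡ −1, so (46/47) = −1.

-1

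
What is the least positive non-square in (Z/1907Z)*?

(2/1907) = −1, so 2 is the smallest positive non-residue mod 1907.

2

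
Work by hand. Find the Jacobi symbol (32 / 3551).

1

Pull out 2^5: since 3551 ≡ 7 (mod 8), (2/3551) = +1, so (2/3551)^5 = +1.
Reached (1/3551) = 1. Collecting the sign flips along the way, the symbol is +1.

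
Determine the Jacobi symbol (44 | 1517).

-1

Pull out 2^2: since 1517 ≡ 5 (mod 8), (2/1517) = -1, so (2/1517)^2 = +1.
Reciprocity: 11 ≡ 3 and 1517 ≡ 1 (mod 4), so (11/1517) = +(1517/11).
Reduce top mod 11: now compute (10/11).
Pull out 2: since 11 ≡ 3 (mod 8), (2/11) = -1.
Reciprocity: 5 ≡ 1 and 11 ≡ 3 (mod 4), so (5/11) = +(11/5).
Reduce top mod 5: now compute (1/5).
Reached (1/5) = 1. Collecting the sign flips along the way, the symbol is -1.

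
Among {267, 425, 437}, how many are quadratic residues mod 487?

0

(267/487) = -1 → non-residue.
(425/487) = -1 → non-residue.
(437/487) = -1 → non-residue.
Total quadratic residues among the 3: 0.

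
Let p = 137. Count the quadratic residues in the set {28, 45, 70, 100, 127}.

2

(28/137) = +1 → QR.
(45/137) = -1 → non-residue.
(70/137) = -1 → non-residue.
(100/137) = +1 → QR.
(127/137) = -1 → non-residue.
Total quadratic residues among the 5: 2.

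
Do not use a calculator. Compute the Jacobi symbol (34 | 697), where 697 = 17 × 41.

0

Pull out 2: since 697 ≡ 1 (mod 8), (2/697) = +1.
Reciprocity: 17 ≡ 1 and 697 ≡ 1 (mod 4), so (17/697) = +(697/17).
Reduce top mod 17: now compute (0/17).
Top reduces to 0: gcd > 1, so the symbol is 0.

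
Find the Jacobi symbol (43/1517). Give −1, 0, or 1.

Reciprocity: 43 ≡ 3 and 1517 ≡ 1 (mod 4), so (43/1517) = +(1517/43).
Reduce top mod 43: now compute (12/43).
Pull out 2^2: since 43 ≡ 3 (mod 8), (2/43) = -1, so (2/43)^2 = +1.
Reciprocity: 3 ≡ 3 and 43 ≡ 3 (mod 4), so (3/43) = −(43/3).
Reduce top mod 3: now compute (1/3).
Reached (1/3) = 1. Collecting the sign flips along the way, the symbol is -1.

-1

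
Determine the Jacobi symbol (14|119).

0

Pull out 2: since 119 ≡ 7 (mod 8), (2/119) = +1.
Reciprocity: 7 ≡ 3 and 119 ≡ 3 (mod 4), so (7/119) = −(119/7).
Reduce top mod 7: now compute (0/7).
Top reduces to 0: gcd > 1, so the symbol is 0.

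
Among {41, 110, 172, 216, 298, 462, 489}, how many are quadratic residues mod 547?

(41/547) = -1 → non-residue.
(110/547) = +1 → QR.
(172/547) = -1 → non-residue.
(216/547) = +1 → QR.
(298/547) = -1 → non-residue.
(462/547) = -1 → non-residue.
(489/547) = +1 → QR.
Total quadratic residues among the 7: 3.

3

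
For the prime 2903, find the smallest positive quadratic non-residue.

(2/2903) = +1, so 2 is a residue.
(3/2903) = +1, so 3 is a residue.
(4/2903) = +1, so 4 is a residue.
(5/2903) = −1, so 5 is the smallest positive non-residue mod 2903.

5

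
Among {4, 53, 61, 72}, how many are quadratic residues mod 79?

2

(4/79) = +1 → QR.
(53/79) = -1 → non-residue.
(61/79) = -1 → non-residue.
(72/79) = +1 → QR.
Total quadratic residues among the 4: 2.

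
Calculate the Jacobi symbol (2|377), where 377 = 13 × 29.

Pull out 2: since 377 ≡ 1 (mod 8), (2/377) = +1.
Reached (1/377) = 1. Collecting the sign flips along the way, the symbol is +1.

1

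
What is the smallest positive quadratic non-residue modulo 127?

(2/127) = +1, so 2 is a residue.
(3/127) = −1, so 3 is the smallest positive non-residue mod 127.

3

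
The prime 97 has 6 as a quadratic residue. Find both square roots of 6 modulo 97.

43, 54

97 ≡ 1 (mod 4), so we find a root by search.
Trying successive values, 43² = 1849 ≡ 6 (mod 97). The other root is 97 − 43 = 54.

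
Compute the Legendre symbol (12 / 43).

-1

Pull out 2^2: since 43 ≡ 3 (mod 8), (2/43) = -1, so (2/43)^2 = +1.
Reciprocity: 3 ≡ 3 and 43 ≡ 3 (mod 4), so (3/43) = −(43/3).
Reduce top mod 3: now compute (1/3).
Reached (1/3) = 1. Collecting the sign flips along the way, the symbol is -1.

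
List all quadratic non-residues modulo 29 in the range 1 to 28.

Square k = 1,…,14 (k and 29−k give the same square):
1²=1, 2²=4, 3²=9, 4²=16, 5²=25, 6²≡7, 7²≡20, 8²≡6, 9²≡23, 10²≡13, 11²≡5, 12²≡28, 13²≡24, 14²≡22 (mod 29).
The residues are {1, 4, 5, 6, 7, 9, 13, 16, 20, 22, 23, 24, 25, 28}; the non-residues are the remaining 14 nonzero classes.

2 3 8 10 11 12 14 15 17 18 19 21 26 27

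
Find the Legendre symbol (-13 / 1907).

-1

First reduce: -13 ≡ 1894 (mod 1907).
Pull out 2: since 1907 ≡ 3 (mod 8), (2/1907) = -1.
Reciprocity: 947 ≡ 3 and 1907 ≡ 3 (mod 4), so (947/1907) = −(1907/947).
Reduce top mod 947: now compute (13/947).
Reciprocity: 13 ≡ 1 and 947 ≡ 3 (mod 4), so (13/947) = +(947/13).
Reduce top mod 13: now compute (11/13).
Reciprocity: 11 ≡ 3 and 13 ≡ 1 (mod 4), so (11/13) = +(13/11).
Reduce top mod 11: now compute (2/11).
Pull out 2: since 11 ≡ 3 (mod 8), (2/11) = -1.
Reached (1/11) = 1. Collecting the sign flips along the way, the symbol is -1.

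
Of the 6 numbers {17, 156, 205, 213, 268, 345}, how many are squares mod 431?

(17/431) = -1 → non-residue.
(156/431) = -1 → non-residue.
(205/431) = +1 → QR.
(213/431) = -1 → non-residue.
(268/431) = -1 → non-residue.
(345/431) = +1 → QR.
Total quadratic residues among the 6: 2.

2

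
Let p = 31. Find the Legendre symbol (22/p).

Pull out 2: since 31 ≡ 7 (mod 8), (2/31) = +1.
Reciprocity: 11 ≡ 3 and 31 ≡ 3 (mod 4), so (11/31) = −(31/11).
Reduce top mod 11: now compute (9/11).
Reciprocity: 9 ≡ 1 and 11 ≡ 3 (mod 4), so (9/11) = +(11/9).
Reduce top mod 9: now compute (2/9).
Pull out 2: since 9 ≡ 1 (mod 8), (2/9) = +1.
Reached (1/9) = 1. Collecting the sign flips along the way, the symbol is -1.

-1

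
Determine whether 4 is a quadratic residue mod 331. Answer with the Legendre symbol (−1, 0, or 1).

Euler's criterion: (4/331) ≡ 4^165 (mod 331).
4^2 ≡ 16 (mod 331)
4^4 ≡ 256 (mod 331)
4^8 ≡ 329 (mod 331)
4^16 ≡ 4 (mod 331)
4^32 ≡ 16 (mod 331)
4^64 ≡ 256 (mod 331)
4^128 ≡ 329 (mod 331)
4^165 = 4^(128+32+4+1) ≡ 1 (mod 331).
Result is 1, so (4/331) = 1.

1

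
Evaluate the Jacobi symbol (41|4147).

-1

Reciprocity: 41 ≡ 1 and 4147 ≡ 3 (mod 4), so (41/4147) = +(4147/41).
Reduce top mod 41: now compute (6/41).
Pull out 2: since 41 ≡ 1 (mod 8), (2/41) = +1.
Reciprocity: 3 ≡ 3 and 41 ≡ 1 (mod 4), so (3/41) = +(41/3).
Reduce top mod 3: now compute (2/3).
Pull out 2: since 3 ≡ 3 (mod 8), (2/3) = -1.
Reached (1/3) = 1. Collecting the sign flips along the way, the symbol is -1.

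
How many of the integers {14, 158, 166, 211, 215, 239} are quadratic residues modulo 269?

5

(14/269) = +1 → QR.
(158/269) = -1 → non-residue.
(166/269) = +1 → QR.
(211/269) = +1 → QR.
(215/269) = +1 → QR.
(239/269) = +1 → QR.
Total quadratic residues among the 6: 5.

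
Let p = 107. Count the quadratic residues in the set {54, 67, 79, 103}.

(54/107) = -1 → non-residue.
(67/107) = -1 → non-residue.
(79/107) = +1 → QR.
(103/107) = -1 → non-residue.
Total quadratic residues among the 4: 1.

1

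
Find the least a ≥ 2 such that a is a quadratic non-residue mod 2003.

(2/2003) = −1, so 2 is the smallest positive non-residue mod 2003.

2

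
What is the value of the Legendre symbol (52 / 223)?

-1

Euler's criterion: (52/223) ≡ 52^111 (mod 223).
52^2 ≡ 28 (mod 223)
52^4 ≡ 115 (mod 223)
52^8 ≡ 68 (mod 223)
52^16 ≡ 164 (mod 223)
52^32 ≡ 136 (mod 223)
52^64 ≡ 210 (mod 223)
52^111 = 52^(64+32+8+4+2+1) ≡ 222 (mod 223).
Result is 222 ≡ −1, so (52/223) = −1.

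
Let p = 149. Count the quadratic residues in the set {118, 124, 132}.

3

(118/149) = +1 → QR.
(124/149) = +1 → QR.
(132/149) = +1 → QR.
Total quadratic residues among the 3: 3.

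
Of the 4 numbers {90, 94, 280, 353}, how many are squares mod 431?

2

(90/431) = +1 → QR.
(94/431) = -1 → non-residue.
(280/431) = -1 → non-residue.
(353/431) = +1 → QR.
Total quadratic residues among the 4: 2.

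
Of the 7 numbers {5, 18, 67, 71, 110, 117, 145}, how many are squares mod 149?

(5/149) = +1 → QR.
(18/149) = -1 → non-residue.
(67/149) = +1 → QR.
(71/149) = -1 → non-residue.
(110/149) = +1 → QR.
(117/149) = -1 → non-residue.
(145/149) = +1 → QR.
Total quadratic residues among the 7: 4.

4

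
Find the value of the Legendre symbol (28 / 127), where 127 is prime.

Pull out 2^2: since 127 ≡ 7 (mod 8), (2/127) = +1, so (2/127)^2 = +1.
Reciprocity: 7 ≡ 3 and 127 ≡ 3 (mod 4), so (7/127) = −(127/7).
Reduce top mod 7: now compute (1/7).
Reached (1/7) = 1. Collecting the sign flips along the way, the symbol is -1.

-1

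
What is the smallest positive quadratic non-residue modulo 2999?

17

(2/2999) = +1, so 2 is a residue.
(3/2999) = +1, so 3 is a residue.
(4/2999) = +1, so 4 is a residue.
(5/2999) = +1, so 5 is a residue.
(6/2999) = +1, so 6 is a residue.
(7/2999) = +1, so 7 is a residue.
(8/2999) = +1, so 8 is a residue.
(9/2999) = +1, so 9 is a residue.
(10/2999) = +1, so 10 is a residue.
(11/2999) = +1, so 11 is a residue.
(12/2999) = +1, so 12 is a residue.
(13/2999) = +1, so 13 is a residue.
(14/2999) = +1, so 14 is a residue.
(15/2999) = +1, so 15 is a residue.
(16/2999) = +1, so 16 is a residue.
(17/2999) = −1, so 17 is the smallest positive non-residue mod 2999.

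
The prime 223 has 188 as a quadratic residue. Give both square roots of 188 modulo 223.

Since 223 ≡ 3 (mod 4), a square root of 188 is 188^((223+1)/4) = 188^56 mod 223.
Repeated squaring: 188^2≡110, 188^4≡58, 188^8≡19, 188^16≡138, 188^32≡89 (mod 223).
188^56 = 188^(32+16+8) ≡ 100 (mod 223).
Check: 100² = 10000 ≡ 188 (mod 223). The two roots are 100 and 123.

100, 123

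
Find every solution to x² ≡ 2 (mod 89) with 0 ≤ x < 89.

89 ≡ 1 (mod 4), so we find a root by search.
Trying successive values, 25² = 625 ≡ 2 (mod 89). The other root is 89 − 25 = 64.

25, 64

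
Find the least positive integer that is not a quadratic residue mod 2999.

17

(2/2999) = +1, so 2 is a residue.
(3/2999) = +1, so 3 is a residue.
(4/2999) = +1, so 4 is a residue.
(5/2999) = +1, so 5 is a residue.
(6/2999) = +1, so 6 is a residue.
(7/2999) = +1, so 7 is a residue.
(8/2999) = +1, so 8 is a residue.
(9/2999) = +1, so 9 is a residue.
(10/2999) = +1, so 10 is a residue.
(11/2999) = +1, so 11 is a residue.
(12/2999) = +1, so 12 is a residue.
(13/2999) = +1, so 13 is a residue.
(14/2999) = +1, so 14 is a residue.
(15/2999) = +1, so 15 is a residue.
(16/2999) = +1, so 16 is a residue.
(17/2999) = −1, so 17 is the smallest positive non-residue mod 2999.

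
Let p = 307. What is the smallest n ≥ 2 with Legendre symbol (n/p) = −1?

(2/307) = −1, so 2 is the smallest positive non-residue mod 307.

2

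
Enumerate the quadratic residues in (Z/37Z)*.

1,3,4,7,9,10,11,12,16,21,25,26,27,28,30,33,34,36

Square k = 1,…,18 (k and 37−k give the same square):
1²=1, 2²=4, 3²=9, 4²=16, 5²=25, 6²=36, 7²≡12, 8²≡27, 9²≡7, 10²≡26, 11²≡10, 12²≡33, 13²≡21, 14²≡11, 15²≡3, 16²≡34, 17²≡30, 18²≡28 (mod 37).
So the quadratic residues mod 37 are {1, 3, 4, 7, 9, 10, 11, 12, 16, 21, 25, 26, 27, 28, 30, 33, 34, 36}.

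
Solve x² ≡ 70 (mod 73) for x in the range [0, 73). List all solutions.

73 ≡ 1 (mod 4), so we find a root by search.
Trying successive values, 17² = 289 ≡ 70 (mod 73). The other root is 73 − 17 = 56.

17, 56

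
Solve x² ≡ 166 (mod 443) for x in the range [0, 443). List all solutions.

116, 327

Since 443 ≡ 3 (mod 4), a square root of 166 is 166^((443+1)/4) = 166^111 mod 443.
Repeated squaring: 166^2≡90, 166^4≡126, 166^8≡371, 166^16≡311, 166^32≡147, 166^64≡345 (mod 443).
166^111 = 166^(64+32+8+4+2+1) ≡ 327 (mod 443).
Check: 327² = 106929 ≡ 166 (mod 443). The two roots are 116 and 327.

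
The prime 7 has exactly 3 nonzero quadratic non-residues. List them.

Square k = 1,…,3 (k and 7−k give the same square):
1²=1, 2²=4, 3²≡2 (mod 7).
The residues are {1, 2, 4}; the non-residues are the remaining 3 nonzero classes.

3,5,6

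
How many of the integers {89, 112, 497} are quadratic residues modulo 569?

(89/569) = -1 → non-residue.
(112/569) = +1 → QR.
(497/569) = +1 → QR.
Total quadratic residues among the 3: 2.

2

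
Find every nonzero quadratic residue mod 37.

1,3,4,7,9,10,11,12,16,21,25,26,27,28,30,33,34,36

Square k = 1,…,18 (k and 37−k give the same square):
1²=1, 2²=4, 3²=9, 4²=16, 5²=25, 6²=36, 7²≡12, 8²≡27, 9²≡7, 10²≡26, 11²≡10, 12²≡33, 13²≡21, 14²≡11, 15²≡3, 16²≡34, 17²≡30, 18²≡28 (mod 37).
So the quadratic residues mod 37 are {1, 3, 4, 7, 9, 10, 11, 12, 16, 21, 25, 26, 27, 28, 30, 33, 34, 36}.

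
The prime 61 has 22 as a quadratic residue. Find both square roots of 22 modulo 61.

12, 49

61 ≡ 1 (mod 4), so we find a root by search.
Trying successive values, 12² = 144 ≡ 22 (mod 61). The other root is 61 − 12 = 49.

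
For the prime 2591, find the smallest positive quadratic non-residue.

(2/2591) = +1, so 2 is a residue.
(3/2591) = +1, so 3 is a residue.
(4/2591) = +1, so 4 is a residue.
(5/2591) = +1, so 5 is a residue.
(6/2591) = +1, so 6 is a residue.
(7/2591) = −1, so 7 is the smallest positive non-residue mod 2591.

7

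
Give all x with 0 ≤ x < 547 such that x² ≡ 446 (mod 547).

138, 409

Since 547 ≡ 3 (mod 4), a square root of 446 is 446^((547+1)/4) = 446^137 mod 547.
Repeated squaring: 446^2≡355, 446^4≡215, 446^8≡277, 446^16≡149, 446^32≡321, 446^64≡205, 446^128≡453 (mod 547).
446^137 = 446^(128+8+1) ≡ 409 (mod 547).
Check: 409² = 167281 ≡ 446 (mod 547). The two roots are 138 and 409.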